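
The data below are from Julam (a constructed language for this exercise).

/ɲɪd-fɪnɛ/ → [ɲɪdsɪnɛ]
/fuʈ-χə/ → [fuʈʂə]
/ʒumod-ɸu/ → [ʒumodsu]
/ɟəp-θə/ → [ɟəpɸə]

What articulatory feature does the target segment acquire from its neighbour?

place

Underlying /f/ is realised as [s] next to /d/; /d/ itself does not change.
/f/ is labiodental while /d/ is alveolar; the output [s] is alveolar, matching the trigger — so the feature that spreads is place.
Checking the remaining alternations: /χ/ → [ʂ] after /ʈ/ (uvular → retroflex, matching retroflex); /ɸ/ → [s] after /d/ (bilabial → alveolar, matching alveolar); /θ/ → [ɸ] after /p/ (dental → bilabial, matching bilabial) — only place changes, and always toward the preceding segment.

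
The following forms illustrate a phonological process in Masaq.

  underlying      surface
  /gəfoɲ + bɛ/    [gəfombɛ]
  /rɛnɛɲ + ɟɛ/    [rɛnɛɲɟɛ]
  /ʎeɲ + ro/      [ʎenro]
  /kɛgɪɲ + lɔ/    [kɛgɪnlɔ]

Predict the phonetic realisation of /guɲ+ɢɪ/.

The data show regressive place assimilation: /ɲ/ → [m] before /b/; /ɲ/ → [n] before /r/; /ɲ/ → [n] before /l/. In each pair only place changes, matching the following consonant, while manner and voice stay constant.
Nothing changes in [rɛnɛɲɟɛ]: there the adjacent consonants already agree in place (/ɲ/ and /ɟ/ are both palatal), so this form is consistent with the same rule.
The rule targets /ɲ/ (voiced palatal nasal), which sits before the trigger /ɢ/ (uvular).
The voiced uvular nasal is [ɴ], so /ɲ/ → [ɴ].

[guɴɢɪ]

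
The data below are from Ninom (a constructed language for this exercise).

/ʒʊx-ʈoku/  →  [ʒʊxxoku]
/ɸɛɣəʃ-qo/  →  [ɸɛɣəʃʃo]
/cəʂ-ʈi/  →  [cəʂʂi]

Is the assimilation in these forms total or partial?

total assimilation

Underlying /ʈ/ is realised as [x] next to /x/; /x/ itself does not change.
The output [x] is identical to the trigger /x/ — every feature (place, manner, voicing) has been copied — so this is total assimilation.
The other forms behave the same way: /q/ → [ʃ] after /ʃ/; /ʈ/ → [ʂ] after /ʂ/ — in each case the output is a copy of the preceding consonant.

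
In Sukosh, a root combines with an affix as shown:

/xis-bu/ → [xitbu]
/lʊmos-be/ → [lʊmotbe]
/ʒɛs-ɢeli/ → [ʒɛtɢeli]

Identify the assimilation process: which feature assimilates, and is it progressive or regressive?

regressive manner assimilation

The segment that alternates is /s/, which surfaces as [t] when adjacent to /b/.
The change fricative → stop matches the manner of the following /b/, identifying this as manner assimilation.
Place and voice are unchanged, so the assimilation is partial, not total.
Checking the remaining alternation: /s/ → [t] before /ɢ/ (fricative → stop, matching a stop) — only manner changes, and always toward the following segment.
The trigger is the following segment, so the direction is regressive (anticipatory).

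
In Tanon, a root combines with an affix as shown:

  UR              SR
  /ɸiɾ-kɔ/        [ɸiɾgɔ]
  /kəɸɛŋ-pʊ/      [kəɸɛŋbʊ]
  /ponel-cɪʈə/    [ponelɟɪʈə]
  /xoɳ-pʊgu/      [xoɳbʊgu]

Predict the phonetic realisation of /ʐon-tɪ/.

[ʐondɪ]

The data show progressive voicing assimilation: /k/ → [g] after /ɾ/; /p/ → [b] after /ŋ/; /c/ → [ɟ] after /l/; /p/ → [b] after /ɳ/. In each pair only voicing changes, matching the preceding consonant, while place and manner stay constant.
/t/ is a voiceless alveolar stop. The preceding trigger /n/ is voiced, so /t/ must become voiced as well.
The voiced alveolar stop is [d], so /t/ → [d].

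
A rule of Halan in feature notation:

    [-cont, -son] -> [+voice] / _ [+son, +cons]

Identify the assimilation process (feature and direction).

The structural change is [+voice], and the conditioning segment [+son, +cons] (a sonorant consonant) is itself voiced, so the target comes to share the voicing of its neighbour — voicing assimilation.
The conditioning segment sits to the right of the focus bar, meaning the trigger follows the segment that changes — regressive assimilation.

regressive voicing assimilation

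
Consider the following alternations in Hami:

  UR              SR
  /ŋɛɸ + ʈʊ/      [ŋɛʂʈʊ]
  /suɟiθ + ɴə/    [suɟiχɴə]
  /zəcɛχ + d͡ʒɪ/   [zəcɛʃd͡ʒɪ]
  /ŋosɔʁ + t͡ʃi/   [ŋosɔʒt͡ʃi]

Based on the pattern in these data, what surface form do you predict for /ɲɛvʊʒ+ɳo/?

The data show regressive place assimilation: /ɸ/ → [ʂ] before /ʈ/; /θ/ → [χ] before /ɴ/; /χ/ → [ʃ] before /d͡ʒ/; /ʁ/ → [ʒ] before /t͡ʃ/. In each pair only place changes, matching the following consonant, while manner and voice stay constant.
The rule targets /ʒ/ (voiced postalveolar fricative), which sits before the trigger /ɳ/ (retroflex).
A voiced retroflex fricative is [ʐ], so the surface segment is [ʐ].

[ɲɛvʊʐɳo]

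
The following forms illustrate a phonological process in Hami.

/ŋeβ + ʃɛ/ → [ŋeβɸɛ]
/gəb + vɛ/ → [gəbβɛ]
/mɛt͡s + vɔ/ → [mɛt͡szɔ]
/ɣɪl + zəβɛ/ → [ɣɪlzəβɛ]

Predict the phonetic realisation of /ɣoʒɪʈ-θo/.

[ɣoʒɪʈʂo]

The data show progressive place assimilation: /ʃ/ → [ɸ] after /β/; /v/ → [β] after /b/; /v/ → [z] after /t͡s/. In each pair only place changes, matching the preceding consonant, while manner and voice stay constant.
Nothing changes in [ɣɪlzəβɛ]: there the adjacent consonants already agree in place (/z/ and /l/ are both alveolar), so this form is consistent with the same rule.
/θ/ is a voiceless dental fricative. The preceding trigger /ʈ/ is retroflex, so /θ/ must become retroflex as well.
Changing only its place to retroflex gives [ʂ] — the voiceless retroflex fricative.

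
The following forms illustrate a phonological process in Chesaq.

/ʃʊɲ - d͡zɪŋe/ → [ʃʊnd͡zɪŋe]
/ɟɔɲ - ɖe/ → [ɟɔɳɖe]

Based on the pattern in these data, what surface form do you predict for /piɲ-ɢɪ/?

The data show regressive place assimilation: /ɲ/ → [n] before /d͡z/; /ɲ/ → [ɳ] before /ɖ/. In each pair only place changes, matching the following consonant, while manner and voice stay constant.
/ɲ/ is a voiced palatal nasal. The following trigger /ɢ/ is uvular, so /ɲ/ must become uvular as well.
The voiced uvular nasal is [ɴ], so /ɲ/ → [ɴ].

[piɴɢɪ]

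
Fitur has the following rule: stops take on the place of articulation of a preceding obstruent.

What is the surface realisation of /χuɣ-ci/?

The rule targets /c/ (voiceless palatal stop), which sits after the trigger /ɣ/ (velar).
The voiceless velar stop is [k], so /c/ → [k].

[χuɣki]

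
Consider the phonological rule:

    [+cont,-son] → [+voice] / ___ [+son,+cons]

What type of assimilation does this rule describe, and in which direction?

The target ([+cont,-son], fricatives) acquires [+voice] next to a sonorant consonant ([+son,+cons]) — it takes on the voicing of its neighbour, so the feature that spreads is voicing.
The conditioning segment sits to the right of the focus bar, meaning the trigger follows the segment that changes — regressive assimilation.

regressive voicing assimilation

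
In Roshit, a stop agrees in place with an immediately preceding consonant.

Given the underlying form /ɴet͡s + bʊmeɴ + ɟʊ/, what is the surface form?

[ɴet͡sdʊmeɴɢʊ]

The rule targets /b/ (voiced bilabial stop), which sits after the trigger /t͡s/ (alveolar).
The voiced alveolar stop is [d], so /b/ → [d].
At the second juncture, /ɟ/ likewise becomes [ɢ] adjacent to /ɴ/.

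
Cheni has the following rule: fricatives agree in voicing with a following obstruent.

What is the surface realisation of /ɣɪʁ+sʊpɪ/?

[ɣɪχsʊpɪ]

The rule targets /ʁ/ (voiced uvular fricative), which sits before the trigger /s/ (voiceless).
A voiceless uvular fricative is [χ], so the surface segment is [χ].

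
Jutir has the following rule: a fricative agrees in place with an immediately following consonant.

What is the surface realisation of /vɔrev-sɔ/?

The rule targets /v/ (voiced labiodental fricative), which sits before the trigger /s/ (alveolar).
A voiced alveolar fricative is [z], so the surface segment is [z].

[vɔrezsɔ]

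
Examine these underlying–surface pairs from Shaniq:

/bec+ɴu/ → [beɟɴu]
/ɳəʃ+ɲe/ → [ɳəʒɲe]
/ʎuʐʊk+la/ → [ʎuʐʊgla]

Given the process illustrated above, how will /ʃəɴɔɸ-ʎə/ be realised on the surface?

[ʃəɴɔβʎə]

The data show regressive voicing assimilation: /c/ → [ɟ] before /ɴ/; /ʃ/ → [ʒ] before /ɲ/; /k/ → [g] before /l/. In each pair only voicing changes, matching the following consonant, while place and manner stay constant.
/ɸ/ is a voiceless bilabial fricative. The following trigger /ʎ/ is voiced, so /ɸ/ must become voiced as well.
Changing only its voicing to voiced gives [β] — the voiced bilabial fricative.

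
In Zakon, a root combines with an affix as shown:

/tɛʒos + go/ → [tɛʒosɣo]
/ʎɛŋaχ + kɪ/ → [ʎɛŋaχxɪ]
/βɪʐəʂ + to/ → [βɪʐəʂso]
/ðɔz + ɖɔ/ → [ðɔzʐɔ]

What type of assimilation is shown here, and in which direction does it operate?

progressive manner assimilation

Underlying /g/ is realised as [ɣ] next to /s/; /s/ itself does not change.
/g/ is a stop while /s/ is a fricative; the output [ɣ] is a fricative, matching the trigger — so the feature that spreads is manner.
Place and voice are unchanged, so the assimilation is partial, not total.
The same holds elsewhere in the data: /k/ → [x] after /χ/ (stop → fricative, matching a fricative); /t/ → [s] after /ʂ/ (stop → fricative, matching a fricative); /ɖ/ → [ʐ] after /z/ (stop → fricative, matching a fricative) — only manner changes, and always toward the preceding segment.
The trigger is the preceding segment, so the direction is progressive (perseverative).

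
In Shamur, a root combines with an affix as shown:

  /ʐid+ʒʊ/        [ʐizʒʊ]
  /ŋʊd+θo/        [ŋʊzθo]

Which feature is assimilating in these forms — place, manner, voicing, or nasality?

The segment that alternates is /d/, which surfaces as [z] when adjacent to /ʒ/.
/d/ is a stop while /ʒ/ is a fricative; the output [z] is a fricative, matching the trigger — so the feature that spreads is manner.
The same holds elsewhere in the data: /d/ → [z] before /θ/ (stop → fricative, matching a fricative) — only manner changes, and always toward the following segment.

manner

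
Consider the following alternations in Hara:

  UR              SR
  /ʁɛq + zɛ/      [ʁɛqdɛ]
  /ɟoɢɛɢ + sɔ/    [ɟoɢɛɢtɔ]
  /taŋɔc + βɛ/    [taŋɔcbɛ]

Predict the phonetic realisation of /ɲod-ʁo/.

The data show progressive manner assimilation: /z/ → [d] after /q/; /s/ → [t] after /ɢ/; /β/ → [b] after /c/. In each pair only manner changes, matching the preceding consonant, while place and voice stay constant.
The rule targets /ʁ/ (voiced uvular fricative), which sits after the trigger /d/ (stop).
A voiced uvular stop is [ɢ], so the surface segment is [ɢ].

[ɲodɢo]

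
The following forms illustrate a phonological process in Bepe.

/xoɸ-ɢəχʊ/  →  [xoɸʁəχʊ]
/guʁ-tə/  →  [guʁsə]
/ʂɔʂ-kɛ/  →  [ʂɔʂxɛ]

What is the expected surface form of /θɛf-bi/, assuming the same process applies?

[θɛfβi]

The data show progressive manner assimilation: /ɢ/ → [ʁ] after /ɸ/; /t/ → [s] after /ʁ/; /k/ → [x] after /ʂ/. In each pair only manner changes, matching the preceding consonant, while place and voice stay constant.
The rule targets /b/ (voiced bilabial stop), which sits after the trigger /f/ (fricative).
A voiced bilabial fricative is [β], so the surface segment is [β].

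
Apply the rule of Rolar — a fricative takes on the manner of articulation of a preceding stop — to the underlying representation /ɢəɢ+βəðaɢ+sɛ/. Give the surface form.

/β/ is a voiced bilabial fricative. The preceding trigger /ɢ/ is a stop, so /β/ must become a stop as well.
The voiced bilabial stop is [b], so /β/ → [b].
At the second juncture, /s/ likewise becomes [t] adjacent to /ɢ/.

[ɢəɢbəðaɢtɛ]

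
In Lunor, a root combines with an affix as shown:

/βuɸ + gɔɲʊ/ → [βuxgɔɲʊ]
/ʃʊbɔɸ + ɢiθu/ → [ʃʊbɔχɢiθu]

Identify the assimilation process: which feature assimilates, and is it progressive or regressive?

Comparing underlying and surface forms, /ɸ/ → [x] is the alternation; the neighbouring /g/ is constant.
/ɸ/ is bilabial while /g/ is velar; the output [x] is velar, matching the trigger — so the feature that spreads is place.
Manner and voice are unchanged, so the assimilation is partial, not total.
The same holds elsewhere in the data: /ɸ/ → [χ] before /ɢ/ (bilabial → uvular, matching uvular) — only place changes, and always toward the following segment.
Since the segment that changes precedes the conditioning segment, the assimilation is regressive.

regressive place assimilation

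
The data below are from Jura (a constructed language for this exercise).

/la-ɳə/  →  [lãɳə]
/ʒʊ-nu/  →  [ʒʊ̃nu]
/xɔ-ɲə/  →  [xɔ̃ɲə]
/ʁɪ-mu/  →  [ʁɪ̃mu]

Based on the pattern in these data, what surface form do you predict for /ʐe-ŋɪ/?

[ʐẽŋɪ]

The data show regressive nasality assimilation (vowel nasalisation): /a/ → [ã] before /ɳ/; /ʊ/ → [ʊ̃] before /n/; /ɔ/ → [ɔ̃] before /ɲ/; /ɪ/ → [ɪ̃] before /m/ — a vowel is nasalised by an immediately following nasal consonant.
/e/ sits next to the nasal /ŋ/ and is therefore nasalised to [ẽ].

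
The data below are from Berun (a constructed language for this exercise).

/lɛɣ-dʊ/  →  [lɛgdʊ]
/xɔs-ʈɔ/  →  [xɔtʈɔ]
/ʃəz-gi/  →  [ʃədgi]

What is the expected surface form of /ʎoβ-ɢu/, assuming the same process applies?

The data show regressive manner assimilation: /ɣ/ → [g] before /d/; /s/ → [t] before /ʈ/; /z/ → [d] before /g/. In each pair only manner changes, matching the following consonant, while place and voice stay constant.
The rule targets /β/ (voiced bilabial fricative), which sits before the trigger /ɢ/ (stop).
The voiced bilabial stop is [b], so /β/ → [b].

[ʎobɢu]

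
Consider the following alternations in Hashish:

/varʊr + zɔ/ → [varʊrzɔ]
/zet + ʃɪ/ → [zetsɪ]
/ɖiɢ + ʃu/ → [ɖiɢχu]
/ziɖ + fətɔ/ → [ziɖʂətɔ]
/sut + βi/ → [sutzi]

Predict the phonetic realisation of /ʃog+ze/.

[ʃogɣe]

The data show progressive place assimilation: /ʃ/ → [s] after /t/; /ʃ/ → [χ] after /ɢ/; /f/ → [ʂ] after /ɖ/; /β/ → [z] after /t/. In each pair only place changes, matching the preceding consonant, while manner and voice stay constant.
No alternation appears in [varʊrzɔ]: there the adjacent consonants already agree in place (/z/ and /r/ are both alveolar), so this form is consistent with the same rule.
The rule targets /z/ (voiced alveolar fricative), which sits after the trigger /g/ (velar).
Changing only its place to velar gives [ɣ] — the voiced velar fricative.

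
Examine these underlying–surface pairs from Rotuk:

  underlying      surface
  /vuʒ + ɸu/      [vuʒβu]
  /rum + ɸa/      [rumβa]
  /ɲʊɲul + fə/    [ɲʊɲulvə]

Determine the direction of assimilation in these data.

The segment that alternates is /ɸ/, which surfaces as [β] when adjacent to /ʒ/.
The change voiceless → voiced matches the voicing of the preceding /ʒ/, identifying this as voicing assimilation.
Checking the remaining alternations: /ɸ/ → [β] after /m/ (voiceless → voiced, matching voiced); /f/ → [v] after /l/ (voiceless → voiced, matching voiced) — only voicing changes, and always toward the preceding segment.
The trigger is the preceding segment, so the direction is progressive (perseverative).

progressive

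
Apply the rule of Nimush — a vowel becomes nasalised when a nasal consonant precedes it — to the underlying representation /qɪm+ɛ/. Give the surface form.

[qɪmɛ̃]

The vowel /ɛ/ is adjacent to the preceding nasal /m/, so it acquires [+nasal] and surfaces as [ɛ̃].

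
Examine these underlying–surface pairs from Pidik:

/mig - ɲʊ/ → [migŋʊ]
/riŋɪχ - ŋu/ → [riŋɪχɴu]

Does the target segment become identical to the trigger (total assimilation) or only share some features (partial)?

partial assimilation

The segment that alternates is /ɲ/, which surfaces as [ŋ] when adjacent to /g/.
/ɲ/ is palatal while /g/ is velar; the output [ŋ] is velar, matching the trigger — so the feature that spreads is place.
Manner and voice are unchanged, so the assimilation is partial, not total.
The same holds elsewhere in the data: /ŋ/ → [ɴ] after /χ/ (velar → uvular, matching uvular) — only place changes, and always toward the preceding segment.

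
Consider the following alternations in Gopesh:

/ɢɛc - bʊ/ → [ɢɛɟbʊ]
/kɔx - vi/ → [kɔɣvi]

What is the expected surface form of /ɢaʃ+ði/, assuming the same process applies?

The data show regressive voicing assimilation: /c/ → [ɟ] before /b/; /x/ → [ɣ] before /v/. In each pair only voicing changes, matching the following consonant, while place and manner stay constant.
/ʃ/ is a voiceless postalveolar fricative. The following trigger /ð/ is voiced, so /ʃ/ must become voiced as well.
The voiced postalveolar fricative is [ʒ], so /ʃ/ → [ʒ].

[ɢaʒði]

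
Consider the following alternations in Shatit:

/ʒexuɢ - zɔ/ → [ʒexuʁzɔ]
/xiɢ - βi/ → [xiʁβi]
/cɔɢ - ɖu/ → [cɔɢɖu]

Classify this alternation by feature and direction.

Underlying /ɢ/ is realised as [ʁ] next to /z/; /z/ itself does not change.
/ɢ/ is a stop while /z/ is a fricative; the output [ʁ] is a fricative, matching the trigger — so the feature that spreads is manner.
Place and voice are unchanged, so the assimilation is partial, not total.
The same holds elsewhere in the data: /ɢ/ → [ʁ] before /β/ (stop → fricative, matching a fricative) — only manner changes, and always toward the following segment.
Nothing changes in [cɔɢɖu]: there the adjacent consonants already agree in manner (/ɢ/ and /ɖ/ are both stops), so this form is consistent with the same rule.
The trigger is the following segment, so the direction is regressive (anticipatory).

regressive manner assimilation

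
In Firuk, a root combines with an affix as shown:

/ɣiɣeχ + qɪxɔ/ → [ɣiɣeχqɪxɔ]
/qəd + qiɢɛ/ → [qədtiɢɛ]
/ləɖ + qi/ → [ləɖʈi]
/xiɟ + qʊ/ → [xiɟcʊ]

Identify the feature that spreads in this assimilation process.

place

Underlying /q/ is realised as [t] next to /d/; /d/ itself does not change.
The change uvular → alveolar matches the place of the preceding /d/, identifying this as place assimilation.
Checking the remaining alternations: /q/ → [ʈ] after /ɖ/ (uvular → retroflex, matching retroflex); /q/ → [c] after /ɟ/ (uvular → palatal, matching palatal) — only place changes, and always toward the preceding segment.
Nothing changes in [ɣiɣeχqɪxɔ]: there the adjacent consonants already agree in place (/q/ and /χ/ are both uvular), so this form is consistent with the same rule.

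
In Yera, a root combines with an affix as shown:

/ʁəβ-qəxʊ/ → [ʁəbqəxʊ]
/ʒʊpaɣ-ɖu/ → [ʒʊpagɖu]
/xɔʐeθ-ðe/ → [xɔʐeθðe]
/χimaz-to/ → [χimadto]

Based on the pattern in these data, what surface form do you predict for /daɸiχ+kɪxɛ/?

[daɸiqkɪxɛ]

The data show regressive manner assimilation: /β/ → [b] before /q/; /ɣ/ → [g] before /ɖ/; /z/ → [d] before /t/. In each pair only manner changes, matching the following consonant, while place and voice stay constant.
Nothing changes in [xɔʐeθðe]: there the adjacent consonants already agree in manner (/θ/ and /ð/ are both fricatives), so this form is consistent with the same rule.
/χ/ is a voiceless uvular fricative. The following trigger /k/ is a stop, so /χ/ must become a stop as well.
The voiceless uvular stop is [q], so /χ/ → [q].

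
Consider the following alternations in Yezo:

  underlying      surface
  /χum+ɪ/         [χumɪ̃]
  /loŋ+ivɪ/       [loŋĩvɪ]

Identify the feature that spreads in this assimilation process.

The vowel /ɪ/ surfaces as nasalised [ɪ̃] next to the preceding nasal /m/ — it has acquired the [+nasal] feature of its neighbour.
The other form shows the same pattern: /i/ → [ĩ] after /ŋ/ — each time a vowel is nasalised next to a preceding nasal.

nasality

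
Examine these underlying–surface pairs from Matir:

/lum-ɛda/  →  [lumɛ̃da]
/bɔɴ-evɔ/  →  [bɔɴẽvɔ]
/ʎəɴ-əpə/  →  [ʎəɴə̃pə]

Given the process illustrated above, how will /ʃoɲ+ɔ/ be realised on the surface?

The data show progressive nasality assimilation (vowel nasalisation): /ɛ/ → [ɛ̃] after /m/; /e/ → [ẽ] after /ɴ/; /ə/ → [ə̃] after /ɴ/ — a vowel is nasalised by an immediately preceding nasal consonant.
/ɔ/ sits next to the nasal /ɲ/ and is therefore nasalised to [ɔ̃].

[ʃoɲɔ̃]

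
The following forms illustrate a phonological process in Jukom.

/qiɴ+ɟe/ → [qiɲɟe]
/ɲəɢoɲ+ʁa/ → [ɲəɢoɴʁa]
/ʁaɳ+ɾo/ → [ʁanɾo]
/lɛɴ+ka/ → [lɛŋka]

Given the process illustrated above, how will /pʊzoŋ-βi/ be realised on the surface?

[pʊzomβi]

The data show regressive place assimilation: /ɴ/ → [ɲ] before /ɟ/; /ɲ/ → [ɴ] before /ʁ/; /ɳ/ → [n] before /ɾ/; /ɴ/ → [ŋ] before /k/. In each pair only place changes, matching the following consonant, while manner and voice stay constant.
The rule targets /ŋ/ (voiced velar nasal), which sits before the trigger /β/ (bilabial).
The voiced bilabial nasal is [m], so /ŋ/ → [m].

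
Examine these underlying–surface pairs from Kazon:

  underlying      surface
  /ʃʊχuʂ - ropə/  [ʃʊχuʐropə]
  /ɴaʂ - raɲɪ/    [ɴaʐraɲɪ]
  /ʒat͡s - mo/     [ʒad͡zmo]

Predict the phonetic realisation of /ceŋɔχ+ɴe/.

[ceŋɔʁɴe]

The data show regressive voicing assimilation: /ʂ/ → [ʐ] before /r/; /t͡s/ → [d͡z] before /m/. In each pair only voicing changes, matching the following consonant, while place and manner stay constant.
/χ/ is a voiceless uvular fricative. The following trigger /ɴ/ is voiced, so /χ/ must become voiced as well.
The voiced uvular fricative is [ʁ], so /χ/ → [ʁ].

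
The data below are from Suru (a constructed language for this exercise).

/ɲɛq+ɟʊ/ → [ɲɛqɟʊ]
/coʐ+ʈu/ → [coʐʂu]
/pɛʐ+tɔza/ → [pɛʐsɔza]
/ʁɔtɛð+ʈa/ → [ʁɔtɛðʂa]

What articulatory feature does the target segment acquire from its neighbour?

The segment that alternates is /ʈ/, which surfaces as [ʂ] when adjacent to /ʐ/.
The change stop → fricative matches the manner of the preceding /ʐ/, identifying this as manner assimilation.
The other alternating forms pattern the same way: /t/ → [s] after /ʐ/ (stop → fricative, matching a fricative); /ʈ/ → [ʂ] after /ð/ (stop → fricative, matching a fricative) — only manner changes, and always toward the preceding segment.
Nothing changes in [ɲɛqɟʊ]: there the adjacent consonants already agree in manner (/ɟ/ and /q/ are both stops), so this form is consistent with the same rule.

manner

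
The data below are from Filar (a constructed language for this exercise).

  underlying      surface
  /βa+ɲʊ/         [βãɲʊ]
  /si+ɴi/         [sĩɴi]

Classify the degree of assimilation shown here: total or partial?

The vowel /a/ surfaces as nasalised [ã] next to the following nasal /ɲ/ — it has acquired the [+nasal] feature of its neighbour.
Likewise in the remaining data: /i/ → [ĩ] before /ɴ/ — each time a vowel is nasalised next to a following nasal.

partial assimilation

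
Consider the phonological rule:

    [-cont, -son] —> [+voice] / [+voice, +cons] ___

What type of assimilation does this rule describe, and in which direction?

progressive voicing assimilation

The structural change is [+voice], and the conditioning segment [+voice, +cons] (a voiced consonant) is itself voiced, so the target comes to share the voicing of its neighbour — voicing assimilation.
The conditioning segment sits to the left of the focus bar, meaning the trigger precedes the segment that changes — progressive assimilation.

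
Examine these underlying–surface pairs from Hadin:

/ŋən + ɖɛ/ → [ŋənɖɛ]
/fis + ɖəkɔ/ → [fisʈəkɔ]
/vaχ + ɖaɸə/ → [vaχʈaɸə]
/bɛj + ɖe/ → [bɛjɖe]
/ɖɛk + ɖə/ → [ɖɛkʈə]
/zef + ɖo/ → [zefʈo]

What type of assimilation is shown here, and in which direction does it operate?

Underlying /ɖ/ is realised as [ʈ] next to /s/; /s/ itself does not change.
The change voiced → voiceless matches the voicing of the preceding /s/, identifying this as voicing assimilation.
Place and manner are unchanged, so the assimilation is partial, not total.
The same holds elsewhere in the data: /ɖ/ → [ʈ] after /χ/ (voiced → voiceless, matching voiceless); /ɖ/ → [ʈ] after /k/ (voiced → voiceless, matching voiceless); /ɖ/ → [ʈ] after /f/ (voiced → voiceless, matching voiceless) — only voicing changes, and always toward the preceding segment.
Nothing changes in [ŋənɖɛ], [bɛjɖe]: there the adjacent consonants already agree in voicing (/ɖ/ and /n/ are both voiced; /ɖ/ and /j/ are both voiced), so these forms are consistent with the same rule.
The trigger is the preceding segment, so the direction is progressive (perseverative).

progressive voicing assimilation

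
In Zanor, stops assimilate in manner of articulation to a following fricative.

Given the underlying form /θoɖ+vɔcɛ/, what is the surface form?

/ɖ/ is a voiced retroflex stop. The following trigger /v/ is a fricative, so /ɖ/ must become a fricative as well.
Changing only its manner to fricative gives [ʐ] — the voiced retroflex fricative.

[θoʐvɔcɛ]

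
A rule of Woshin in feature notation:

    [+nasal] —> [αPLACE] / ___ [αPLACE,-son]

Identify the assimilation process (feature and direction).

The shared variable α links the value of the place features (abbreviated [PLACE]) on the target to the same value on the neighbouring segment, so place is the feature that assimilates.
The conditioning segment sits to the right of the focus bar, meaning the trigger follows the segment that changes — regressive assimilation.

regressive place assimilation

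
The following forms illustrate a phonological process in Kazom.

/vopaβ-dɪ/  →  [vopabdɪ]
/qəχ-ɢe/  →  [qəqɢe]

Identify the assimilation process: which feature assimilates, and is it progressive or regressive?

Underlying /β/ is realised as [b] next to /d/; /d/ itself does not change.
/β/ is a fricative while /d/ is a stop; the output [b] is a stop, matching the trigger — so the feature that spreads is manner.
Place and voice are unchanged, so the assimilation is partial, not total.
The other alternating form patterns the same way: /χ/ → [q] before /ɢ/ (fricative → stop, matching a stop) — only manner changes, and always toward the following segment.
The trigger is the following segment, so the direction is regressive (anticipatory).

regressive manner assimilation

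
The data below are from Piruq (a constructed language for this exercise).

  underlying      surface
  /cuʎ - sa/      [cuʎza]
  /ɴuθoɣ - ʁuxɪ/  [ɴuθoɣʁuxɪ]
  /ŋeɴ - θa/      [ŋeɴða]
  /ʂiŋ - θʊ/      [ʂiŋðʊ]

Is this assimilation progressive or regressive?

progressive

Underlying /s/ is realised as [z] next to /ʎ/; /ʎ/ itself does not change.
/s/ is voiceless while /ʎ/ is voiced; the output [z] is voiced, matching the trigger — so the feature that spreads is voicing.
The other alternating forms pattern the same way: /θ/ → [ð] after /ɴ/ (voiceless → voiced, matching voiced); /θ/ → [ð] after /ŋ/ (voiceless → voiced, matching voiced) — only voicing changes, and always toward the preceding segment.
Nothing changes in [ɴuθoɣʁuxɪ]: there the adjacent consonants already agree in voicing (/ʁ/ and /ɣ/ are both voiced), so this form is consistent with the same rule.
Since the segment that changes follows the conditioning segment, the assimilation is progressive.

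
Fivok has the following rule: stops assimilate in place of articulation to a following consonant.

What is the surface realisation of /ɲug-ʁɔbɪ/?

[ɲuɢʁɔbɪ]

/g/ is a voiced velar stop. The following trigger /ʁ/ is uvular, so /g/ must become uvular as well.
The voiced uvular stop is [ɢ], so /g/ → [ɢ].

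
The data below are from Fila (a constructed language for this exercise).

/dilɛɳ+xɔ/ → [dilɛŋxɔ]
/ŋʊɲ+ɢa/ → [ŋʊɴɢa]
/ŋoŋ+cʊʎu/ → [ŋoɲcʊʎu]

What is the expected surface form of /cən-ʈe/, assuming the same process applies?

[cəɳʈe]

The data show regressive place assimilation: /ɳ/ → [ŋ] before /x/; /ɲ/ → [ɴ] before /ɢ/; /ŋ/ → [ɲ] before /c/. In each pair only place changes, matching the following consonant, while manner and voice stay constant.
/n/ is a voiced alveolar nasal. The following trigger /ʈ/ is retroflex, so /n/ must become retroflex as well.
A voiced retroflex nasal is [ɳ], so the surface segment is [ɳ].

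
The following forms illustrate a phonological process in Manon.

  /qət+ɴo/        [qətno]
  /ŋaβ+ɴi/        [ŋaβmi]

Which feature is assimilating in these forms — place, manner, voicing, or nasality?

place

Underlying /ɴ/ is realised as [n] next to /t/; /t/ itself does not change.
The change uvular → alveolar matches the place of the preceding /t/, identifying this as place assimilation.
The other alternating form patterns the same way: /ɴ/ → [m] after /β/ (uvular → bilabial, matching bilabial) — only place changes, and always toward the preceding segment.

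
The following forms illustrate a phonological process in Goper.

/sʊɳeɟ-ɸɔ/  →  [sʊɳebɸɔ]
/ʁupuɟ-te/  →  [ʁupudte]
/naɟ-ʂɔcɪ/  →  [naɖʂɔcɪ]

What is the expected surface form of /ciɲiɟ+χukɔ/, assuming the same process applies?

[ciɲiɢχukɔ]

The data show regressive place assimilation: /ɟ/ → [b] before /ɸ/; /ɟ/ → [d] before /t/; /ɟ/ → [ɖ] before /ʂ/. In each pair only place changes, matching the following consonant, while manner and voice stay constant.
The rule targets /ɟ/ (voiced palatal stop), which sits before the trigger /χ/ (uvular).
The voiced uvular stop is [ɢ], so /ɟ/ → [ɢ].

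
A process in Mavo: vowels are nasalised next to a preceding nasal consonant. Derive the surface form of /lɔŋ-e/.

[lɔŋẽ]

The vowel /e/ is adjacent to the preceding nasal /ŋ/, so it acquires [+nasal] and surfaces as [ẽ].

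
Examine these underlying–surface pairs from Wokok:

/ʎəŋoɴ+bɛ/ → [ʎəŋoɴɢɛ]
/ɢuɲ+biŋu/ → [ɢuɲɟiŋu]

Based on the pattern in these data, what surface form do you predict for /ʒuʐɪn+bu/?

The data show progressive place assimilation: /b/ → [ɢ] after /ɴ/; /b/ → [ɟ] after /ɲ/. In each pair only place changes, matching the preceding consonant, while manner and voice stay constant.
The rule targets /b/ (voiced bilabial stop), which sits after the trigger /n/ (alveolar).
The voiced alveolar stop is [d], so /b/ → [d].

[ʒuʐɪndu]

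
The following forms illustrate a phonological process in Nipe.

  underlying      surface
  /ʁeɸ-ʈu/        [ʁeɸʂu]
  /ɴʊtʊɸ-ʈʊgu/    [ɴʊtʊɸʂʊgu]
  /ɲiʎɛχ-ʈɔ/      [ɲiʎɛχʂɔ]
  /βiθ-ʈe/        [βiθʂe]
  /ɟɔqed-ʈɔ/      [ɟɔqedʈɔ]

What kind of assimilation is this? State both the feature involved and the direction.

Comparing underlying and surface forms, /ʈ/ → [ʂ] is the alternation; the neighbouring /ɸ/ is constant.
The change stop → fricative matches the manner of the preceding /ɸ/, identifying this as manner assimilation.
Place and voice are unchanged, so the assimilation is partial, not total.
The other alternating forms pattern the same way: /ʈ/ → [ʂ] after /χ/ (stop → fricative, matching a fricative); /ʈ/ → [ʂ] after /θ/ (stop → fricative, matching a fricative) — only manner changes, and always toward the preceding segment.
Nothing changes in [ɟɔqedʈɔ]: there the adjacent consonants already agree in manner (/ʈ/ and /d/ are both stops), so this form is consistent with the same rule.
The trigger is the preceding segment, so the direction is progressive (perseverative).

progressive manner assimilation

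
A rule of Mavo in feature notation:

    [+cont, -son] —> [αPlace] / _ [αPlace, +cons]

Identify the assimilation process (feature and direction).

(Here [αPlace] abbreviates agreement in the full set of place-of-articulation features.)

regressive place assimilation

The shared variable α links the value of the place features (abbreviated [Place]) on the target to the same value on the neighbouring segment, so place is the feature that assimilates.
The conditioning segment sits to the right of the focus bar, meaning the trigger follows the segment that changes — regressive assimilation.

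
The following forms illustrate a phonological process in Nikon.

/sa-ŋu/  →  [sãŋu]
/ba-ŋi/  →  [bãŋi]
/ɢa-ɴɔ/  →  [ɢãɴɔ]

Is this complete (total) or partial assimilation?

partial assimilation

The vowel /a/ surfaces as nasalised [ã] next to the following nasal /ŋ/ — it has acquired the [+nasal] feature of its neighbour.
The other form shows the same pattern: /a/ → [ã] before /ɴ/ — each time a vowel is nasalised next to a following nasal.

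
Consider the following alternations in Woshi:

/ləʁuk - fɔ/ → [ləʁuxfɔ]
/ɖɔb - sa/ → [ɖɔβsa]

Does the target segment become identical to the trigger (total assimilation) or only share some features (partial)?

partial assimilation

Underlying /k/ is realised as [x] next to /f/; /f/ itself does not change.
The change stop → fricative matches the manner of the following /f/, identifying this as manner assimilation.
Place and voice are unchanged, so the assimilation is partial, not total.
The other alternating form patterns the same way: /b/ → [β] before /s/ (stop → fricative, matching a fricative) — only manner changes, and always toward the following segment.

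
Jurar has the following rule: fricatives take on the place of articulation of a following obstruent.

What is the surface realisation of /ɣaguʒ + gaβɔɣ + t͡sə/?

[ɣaguɣgaβɔzt͡sə]

/ʒ/ is a voiced postalveolar fricative. The following trigger /g/ is velar, so /ʒ/ must become velar as well.
A voiced velar fricative is [ɣ], so the surface segment is [ɣ].
At the second juncture, /ɣ/ likewise becomes [z] adjacent to /t͡s/.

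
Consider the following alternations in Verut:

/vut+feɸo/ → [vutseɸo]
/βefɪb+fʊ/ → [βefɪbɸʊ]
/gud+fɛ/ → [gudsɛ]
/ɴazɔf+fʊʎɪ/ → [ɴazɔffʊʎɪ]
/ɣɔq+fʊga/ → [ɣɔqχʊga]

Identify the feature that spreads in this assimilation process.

place

Underlying /f/ is realised as [s] next to /t/; /t/ itself does not change.
/f/ is labiodental while /t/ is alveolar; the output [s] is alveolar, matching the trigger — so the feature that spreads is place.
The same holds elsewhere in the data: /f/ → [ɸ] after /b/ (labiodental → bilabial, matching bilabial); /f/ → [s] after /d/ (labiodental → alveolar, matching alveolar); /f/ → [χ] after /q/ (labiodental → uvular, matching uvular) — only place changes, and always toward the preceding segment.
Nothing changes in [ɴazɔffʊʎɪ]: there the adjacent consonants already agree in place (/f/ and /f/ are both labiodental), so this form is consistent with the same rule.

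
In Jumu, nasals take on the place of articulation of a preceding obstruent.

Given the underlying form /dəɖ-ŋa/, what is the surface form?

/ŋ/ is a voiced velar nasal. The preceding trigger /ɖ/ is retroflex, so /ŋ/ must become retroflex as well.
A voiced retroflex nasal is [ɳ], so the surface segment is [ɳ].

[dəɖɳa]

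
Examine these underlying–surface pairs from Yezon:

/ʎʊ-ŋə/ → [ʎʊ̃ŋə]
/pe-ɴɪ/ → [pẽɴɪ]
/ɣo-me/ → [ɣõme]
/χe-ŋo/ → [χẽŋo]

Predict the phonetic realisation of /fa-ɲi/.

The data show regressive nasality assimilation (vowel nasalisation): /ʊ/ → [ʊ̃] before /ŋ/; /e/ → [ẽ] before /ɴ/; /o/ → [õ] before /m/; /e/ → [ẽ] before /ŋ/ — a vowel is nasalised by an immediately following nasal consonant.
The vowel /a/ is adjacent to the following nasal /ɲ/, so it acquires [+nasal] and surfaces as [ã].

[fãɲi]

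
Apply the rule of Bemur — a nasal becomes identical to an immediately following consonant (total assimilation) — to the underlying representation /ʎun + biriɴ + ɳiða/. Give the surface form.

[ʎubbiriɳɳiða]

/n/ is the segment targeted by the rule; it sits immediately before /b/, so it assimilates completely and surfaces as [b].
The same rule applies at the second boundary: /ɴ/ → [ɳ] next to /ɳ/.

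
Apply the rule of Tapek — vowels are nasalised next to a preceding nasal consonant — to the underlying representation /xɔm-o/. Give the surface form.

[xɔmõ]

/o/ sits next to the nasal /m/ and is therefore nasalised to [õ].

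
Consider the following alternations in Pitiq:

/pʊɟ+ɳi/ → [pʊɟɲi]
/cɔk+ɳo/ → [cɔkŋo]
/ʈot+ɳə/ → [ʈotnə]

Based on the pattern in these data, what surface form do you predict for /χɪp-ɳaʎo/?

The data show progressive place assimilation: /ɳ/ → [ɲ] after /ɟ/; /ɳ/ → [ŋ] after /k/; /ɳ/ → [n] after /t/. In each pair only place changes, matching the preceding consonant, while manner and voice stay constant.
The rule targets /ɳ/ (voiced retroflex nasal), which sits after the trigger /p/ (bilabial).
The voiced bilabial nasal is [m], so /ɳ/ → [m].

[χɪpmaʎo]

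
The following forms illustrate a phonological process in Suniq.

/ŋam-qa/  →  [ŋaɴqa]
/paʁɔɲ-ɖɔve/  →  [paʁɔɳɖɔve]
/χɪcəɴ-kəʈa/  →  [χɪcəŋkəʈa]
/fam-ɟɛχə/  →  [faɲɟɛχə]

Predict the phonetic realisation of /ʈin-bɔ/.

[ʈimbɔ]

The data show regressive place assimilation: /m/ → [ɴ] before /q/; /ɲ/ → [ɳ] before /ɖ/; /ɴ/ → [ŋ] before /k/; /m/ → [ɲ] before /ɟ/. In each pair only place changes, matching the following consonant, while manner and voice stay constant.
/n/ is a voiced alveolar nasal. The following trigger /b/ is bilabial, so /n/ must become bilabial as well.
The voiced bilabial nasal is [m], so /n/ → [m].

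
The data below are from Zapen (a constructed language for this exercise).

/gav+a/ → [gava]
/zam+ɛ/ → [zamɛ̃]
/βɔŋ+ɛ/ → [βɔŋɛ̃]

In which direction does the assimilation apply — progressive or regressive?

The vowel /ɛ/ surfaces as nasalised [ɛ̃] next to the preceding nasal /m/ — it has acquired the [+nasal] feature of its neighbour.
The other form shows the same pattern: /ɛ/ → [ɛ̃] after /ŋ/ — each time a vowel is nasalised next to a preceding nasal.
No change occurs in [gava] because the vowel at the boundary is adjacent to an oral consonant, not a nasal (/a/ next to /v/).
Because the conditioning nasal is to the left of the vowel that changes, the process is progressive (perseverative).

progressive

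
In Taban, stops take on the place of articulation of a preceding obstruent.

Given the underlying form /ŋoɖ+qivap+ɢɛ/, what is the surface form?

[ŋoɖʈivapbɛ]

The rule targets /q/ (voiceless uvular stop), which sits after the trigger /ɖ/ (retroflex).
A voiceless retroflex stop is [ʈ], so the surface segment is [ʈ].
The same rule applies at the second boundary: /ɢ/ → [b] next to /p/.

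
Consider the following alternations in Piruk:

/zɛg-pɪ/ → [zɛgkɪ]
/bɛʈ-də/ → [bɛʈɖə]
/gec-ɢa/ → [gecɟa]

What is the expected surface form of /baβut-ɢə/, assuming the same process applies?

[baβutdə]

The data show progressive place assimilation: /p/ → [k] after /g/; /d/ → [ɖ] after /ʈ/; /ɢ/ → [ɟ] after /c/. In each pair only place changes, matching the preceding consonant, while manner and voice stay constant.
/ɢ/ is a voiced uvular stop. The preceding trigger /t/ is alveolar, so /ɢ/ must become alveolar as well.
A voiced alveolar stop is [d], so the surface segment is [d].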